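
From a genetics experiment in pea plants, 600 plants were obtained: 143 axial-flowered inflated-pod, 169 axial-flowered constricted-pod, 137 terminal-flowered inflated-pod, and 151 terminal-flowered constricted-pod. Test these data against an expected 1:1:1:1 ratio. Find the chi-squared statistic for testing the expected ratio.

Total ratio parts = 4. Expected numbers out of 600:
  axial-flowered inflated-pod: 600 × 1/4 = 150
  axial-flowered constricted-pod: 600 × 1/4 = 150
  terminal-flowered inflated-pod: 600 × 1/4 = 150
  terminal-flowered constricted-pod: 600 × 1/4 = 150
χ² = Σ (O − E)² / E
  axial-flowered inflated-pod: (143 − 150)² / 150 = 0.3267
  axial-flowered constricted-pod: (169 − 150)² / 150 = 2.4067
  terminal-flowered inflated-pod: (137 − 150)² / 150 = 1.1267
  terminal-flowered constricted-pod: (151 − 150)² / 150 = 0.0067
χ² = 0.3267 + 2.4067 + 1.1267 + 0.0067 = 3.8668 ≈ 3.867

3.867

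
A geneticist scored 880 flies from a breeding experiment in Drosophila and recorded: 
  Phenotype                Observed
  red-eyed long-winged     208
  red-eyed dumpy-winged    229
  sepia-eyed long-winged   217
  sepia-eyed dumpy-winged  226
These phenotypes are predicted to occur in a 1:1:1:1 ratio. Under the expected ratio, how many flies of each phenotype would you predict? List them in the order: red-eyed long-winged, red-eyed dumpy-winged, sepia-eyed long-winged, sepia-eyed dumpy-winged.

220, 220, 220, 220

Under the 1:1:1:1 hypothesis (Σ ratio = 4, N = 880):
  red-eyed long-winged: 880 × 1/4 = 220
  red-eyed dumpy-winged: 880 × 1/4 = 220
  sepia-eyed long-winged: 880 × 1/4 = 220
  sepia-eyed dumpy-winged: 880 × 1/4 = 220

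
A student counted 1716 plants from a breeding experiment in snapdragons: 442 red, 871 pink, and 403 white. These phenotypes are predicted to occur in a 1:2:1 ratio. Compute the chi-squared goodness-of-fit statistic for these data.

Expected counts for N = 1716 under a 1:2:1 ratio (total parts = 4):
  red: 1716 × 1/4 = 429
  pink: 1716 × 2/4 = 858
  white: 1716 × 1/4 = 429
χ² = Σ (O − E)² / E
  red: (442 − 429)² / 429 = 0.3939
  pink: (871 − 858)² / 858 = 0.1970
  white: (403 − 429)² / 429 = 1.5758
χ² = 0.3939 + 0.1970 + 1.5758 = 2.1667 ≈ 2.167

2.167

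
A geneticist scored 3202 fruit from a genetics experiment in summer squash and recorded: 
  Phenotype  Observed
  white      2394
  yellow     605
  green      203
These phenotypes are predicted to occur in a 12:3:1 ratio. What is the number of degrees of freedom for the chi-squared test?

2

A goodness-of-fit test with 3 phenotype classes has df = 3 − 1 = 2.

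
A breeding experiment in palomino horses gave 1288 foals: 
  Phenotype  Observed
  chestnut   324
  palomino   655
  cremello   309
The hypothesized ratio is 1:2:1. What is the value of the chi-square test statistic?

0.725

Expected counts for N = 1288 under a 1:2:1 ratio (total parts = 4):
  chestnut: 1288 × 1/4 = 322
  palomino: 1288 × 2/4 = 644
  cremello: 1288 × 1/4 = 322
χ² = Σ (O − E)² / E
  chestnut: (324 − 322)² / 322 = 0.0124
  palomino: (655 − 644)² / 644 = 0.1879
  cremello: (309 − 322)² / 322 = 0.5248
χ² = 0.0124 + 0.1879 + 0.5248 = 0.7251 ≈ 0.725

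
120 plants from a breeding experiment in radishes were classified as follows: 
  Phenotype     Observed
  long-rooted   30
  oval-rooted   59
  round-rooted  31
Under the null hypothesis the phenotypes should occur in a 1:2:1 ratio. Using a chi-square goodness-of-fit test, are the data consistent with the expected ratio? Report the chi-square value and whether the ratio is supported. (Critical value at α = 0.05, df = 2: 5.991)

The 1:2:1 ratio has 4 parts, so with N = 120 the expected counts are:
  long-rooted: 120 × 1/4 = 30
  oval-rooted: 120 × 2/4 = 60
  round-rooted: 120 × 1/4 = 30
χ² = Σ (O − E)² / E
  long-rooted: (30 − 30)² / 30 = 0.0000
  oval-rooted: (59 − 60)² / 60 = 0.0167
  round-rooted: (31 − 30)² / 30 = 0.0333
χ² = 0.0000 + 0.0167 + 0.0333 = 0.050
Degrees of freedom = 3 − 1 = 2; critical value at α = 0.05 is 5.991.
Since 0.050 < 5.991, we fail to reject the null hypothesis — the data are consistent with the 1:2:1 ratio.

0.050; consistent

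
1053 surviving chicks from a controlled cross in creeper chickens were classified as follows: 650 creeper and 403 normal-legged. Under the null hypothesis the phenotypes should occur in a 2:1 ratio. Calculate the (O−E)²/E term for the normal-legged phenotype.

Expected counts for N = 1053 under a 2:1 ratio (total parts = 3):
  creeper: 1053 × 2/3 = 702
  normal-legged: 1053 × 1/3 = 351
Contribution of normal-legged: (403 − 351)² / 351 = 7.7037

7.704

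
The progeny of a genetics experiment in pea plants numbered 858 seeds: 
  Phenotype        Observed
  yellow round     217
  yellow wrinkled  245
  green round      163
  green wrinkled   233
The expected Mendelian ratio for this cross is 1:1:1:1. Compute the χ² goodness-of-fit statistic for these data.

18.326

Under the 1:1:1:1 hypothesis (Σ ratio = 4, N = 858):
  yellow round: 858 × 1/4 = 214.5
  yellow wrinkled: 858 × 1/4 = 214.5
  green round: 858 × 1/4 = 214.5
  green wrinkled: 858 × 1/4 = 214.5
χ² = Σ (O − E)² / E
  yellow round: (217 − 214.5)² / 214.5 = 0.0291
  yellow wrinkled: (245 − 214.5)² / 214.5 = 4.3368
  green round: (163 − 214.5)² / 214.5 = 12.3648
  green wrinkled: (233 − 214.5)² / 214.5 = 1.5956
χ² = 0.0291 + 4.3368 + 12.3648 + 1.5956 = 18.3263 ≈ 18.326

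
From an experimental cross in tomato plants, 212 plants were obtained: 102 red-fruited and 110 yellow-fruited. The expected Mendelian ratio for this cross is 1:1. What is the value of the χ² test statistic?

Total ratio parts = 2. Expected numbers out of 212:
  red-fruited: 212 × 1/2 = 106
  yellow-fruited: 212 × 1/2 = 106
χ² = Σ (O − E)² / E
  red-fruited: (102 − 106)² / 106 = 0.1509
  yellow-fruited: (110 − 106)² / 106 = 0.1509
χ² = 0.1509 + 0.1509 = 0.3018 ≈ 0.302

0.302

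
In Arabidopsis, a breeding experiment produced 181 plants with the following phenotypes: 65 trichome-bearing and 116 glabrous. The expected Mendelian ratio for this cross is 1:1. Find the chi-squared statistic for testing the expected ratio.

Expected counts for N = 181 under a 1:1 ratio (total parts = 2):
  trichome-bearing: 181 × 1/2 = 90.5
  glabrous: 181 × 1/2 = 90.5
χ² = Σ (O − E)² / E
  trichome-bearing: (65 − 90.5)² / 90.5 = 7.1851
  glabrous: (116 − 90.5)² / 90.5 = 7.1851
χ² = 7.1851 + 7.1851 = 14.3702 ≈ 14.370

14.370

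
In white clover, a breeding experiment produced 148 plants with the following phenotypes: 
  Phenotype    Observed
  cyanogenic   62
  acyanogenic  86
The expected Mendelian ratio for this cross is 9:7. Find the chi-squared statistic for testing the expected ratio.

12.398

Total ratio parts = 16. Expected numbers out of 148:
  cyanogenic: 148 × 9/16 = 83.25
  acyanogenic: 148 × 7/16 = 64.75
χ² = Σ (O − E)² / E
  cyanogenic: (62 − 83.25)² / 83.25 = 5.4242
  acyanogenic: (86 − 64.75)² / 64.75 = 6.9739
χ² = 5.4242 + 6.9739 = 12.3981 ≈ 12.398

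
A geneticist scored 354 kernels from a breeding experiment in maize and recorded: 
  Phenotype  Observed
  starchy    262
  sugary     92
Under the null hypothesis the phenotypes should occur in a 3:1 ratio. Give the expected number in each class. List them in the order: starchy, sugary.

Expected counts for N = 354 under a 3:1 ratio (total parts = 4):
  starchy: 354 × 3/4 = 265.5
  sugary: 354 × 1/4 = 88.5

265.5, 88.5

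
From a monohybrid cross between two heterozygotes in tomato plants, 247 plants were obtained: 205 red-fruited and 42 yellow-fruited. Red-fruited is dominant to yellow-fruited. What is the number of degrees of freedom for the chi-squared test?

1

For a monohybrid cross between heterozygotes with complete dominance, the expected phenotypic ratio is 3:1.
A goodness-of-fit test with 2 phenotype classes has df = 2 − 1 = 1.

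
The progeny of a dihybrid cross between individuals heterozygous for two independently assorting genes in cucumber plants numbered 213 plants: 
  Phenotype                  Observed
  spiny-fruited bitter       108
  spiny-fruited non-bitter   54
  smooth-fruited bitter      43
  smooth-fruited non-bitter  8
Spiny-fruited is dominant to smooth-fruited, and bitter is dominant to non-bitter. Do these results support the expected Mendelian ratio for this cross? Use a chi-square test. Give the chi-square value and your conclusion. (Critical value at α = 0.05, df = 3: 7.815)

A dihybrid F₂ with independent assortment and complete dominance at both loci gives a 9:3:3:1 phenotypic ratio.
The 9:3:3:1 ratio has 16 parts, so with N = 213 the expected counts are:
  spiny-fruited bitter: 213 × 9/16 = 119.8125
  spiny-fruited non-bitter: 213 × 3/16 = 39.9375
  smooth-fruited bitter: 213 × 3/16 = 39.9375
  smooth-fruited non-bitter: 213 × 1/16 = 13.3125
χ² = Σ (O − E)² / E
  spiny-fruited bitter: (108 − 119.8125)² / 119.8125 = 1.1646
  spiny-fruited non-bitter: (54 − 39.9375)² / 39.9375 = 4.9516
  smooth-fruited bitter: (43 − 39.9375)² / 39.9375 = 0.2348
  smooth-fruited non-bitter: (8 − 13.3125)² / 13.3125 = 2.1200
χ² = 1.1646 + 4.9516 + 0.2348 + 2.1200 = 8.471
Degrees of freedom = 4 − 1 = 3; critical value at α = 0.05 is 7.815.
Since 8.471 > 7.815, we reject the null hypothesis — the data do not fit the 9:3:3:1 ratio.

8.471; not consistent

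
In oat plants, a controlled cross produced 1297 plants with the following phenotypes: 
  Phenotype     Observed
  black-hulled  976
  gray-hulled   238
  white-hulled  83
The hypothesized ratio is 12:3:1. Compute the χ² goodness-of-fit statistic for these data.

0.168

The 12:3:1 ratio has 16 parts, so with N = 1297 the expected counts are:
  black-hulled: 1297 × 12/16 = 972.75
  gray-hulled: 1297 × 3/16 = 243.1875
  white-hulled: 1297 × 1/16 = 81.0625
χ² = Σ (O − E)² / E
  black-hulled: (976 − 972.75)² / 972.75 = 0.0109
  gray-hulled: (238 − 243.1875)² / 243.1875 = 0.1107
  white-hulled: (83 − 81.0625)² / 81.0625 = 0.0463
χ² = 0.0109 + 0.1107 + 0.0463 = 0.1679 ≈ 0.168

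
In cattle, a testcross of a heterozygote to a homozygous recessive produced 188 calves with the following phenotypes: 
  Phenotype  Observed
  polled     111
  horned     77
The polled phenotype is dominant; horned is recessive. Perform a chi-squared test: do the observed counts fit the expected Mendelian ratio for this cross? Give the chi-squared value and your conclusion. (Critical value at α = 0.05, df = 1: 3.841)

A testcross of a heterozygote (Aa × aa) gives a 1:1 phenotypic ratio.
The 1:1 ratio has 2 parts, so with N = 188 the expected counts are:
  polled: 188 × 1/2 = 94
  horned: 188 × 1/2 = 94
χ² = Σ (O − E)² / E
  polled: (111 − 94)² / 94 = 3.0745
  horned: (77 − 94)² / 94 = 3.0745
χ² = 3.0745 + 3.0745 = 6.149
Degrees of freedom = 2 − 1 = 1; critical value at α = 0.05 is 3.841.
Since 6.149 > 3.841, we reject the null hypothesis — the data do not fit the 1:1 ratio.

6.149; not consistent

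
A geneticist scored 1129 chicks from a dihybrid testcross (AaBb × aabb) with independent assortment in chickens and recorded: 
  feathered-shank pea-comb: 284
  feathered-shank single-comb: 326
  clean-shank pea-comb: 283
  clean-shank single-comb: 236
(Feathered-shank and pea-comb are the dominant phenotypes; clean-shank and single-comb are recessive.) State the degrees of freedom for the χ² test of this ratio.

A dihybrid testcross with independent assortment gives a 1:1:1:1 ratio.
A goodness-of-fit test with 4 phenotype classes has df = 4 − 1 = 3.

3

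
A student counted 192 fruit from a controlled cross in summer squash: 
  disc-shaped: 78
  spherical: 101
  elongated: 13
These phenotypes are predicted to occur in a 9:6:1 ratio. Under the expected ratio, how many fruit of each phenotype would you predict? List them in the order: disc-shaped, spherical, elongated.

Expected counts for N = 192 under a 9:6:1 ratio (total parts = 16):
  disc-shaped: 192 × 9/16 = 108
  spherical: 192 × 6/16 = 72
  elongated: 192 × 1/16 = 12

108, 72, 12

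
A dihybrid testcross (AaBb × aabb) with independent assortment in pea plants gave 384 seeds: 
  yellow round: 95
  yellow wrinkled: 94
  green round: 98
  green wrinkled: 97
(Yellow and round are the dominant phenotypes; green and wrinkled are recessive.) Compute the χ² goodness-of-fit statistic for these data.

A dihybrid testcross with independent assortment gives a 1:1:1:1 ratio.
Under the 1:1:1:1 hypothesis (Σ ratio = 4, N = 384):
  yellow round: 384 × 1/4 = 96
  yellow wrinkled: 384 × 1/4 = 96
  green round: 384 × 1/4 = 96
  green wrinkled: 384 × 1/4 = 96
χ² = Σ (O − E)² / E
  yellow round: (95 − 96)² / 96 = 0.0104
  yellow wrinkled: (94 − 96)² / 96 = 0.0417
  green round: (98 − 96)² / 96 = 0.0417
  green wrinkled: (97 − 96)² / 96 = 0.0104
χ² = 0.0104 + 0.0417 + 0.0417 + 0.0104 = 0.1042 ≈ 0.104

0.104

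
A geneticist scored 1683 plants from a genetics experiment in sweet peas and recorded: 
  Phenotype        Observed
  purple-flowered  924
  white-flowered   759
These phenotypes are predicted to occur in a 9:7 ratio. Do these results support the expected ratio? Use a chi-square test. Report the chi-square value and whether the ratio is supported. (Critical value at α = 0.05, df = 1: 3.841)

1.243; consistent

The 9:7 ratio has 16 parts, so with N = 1683 the expected counts are:
  purple-flowered: 1683 × 9/16 = 946.6875
  white-flowered: 1683 × 7/16 = 736.3125
χ² = Σ (O − E)² / E
  purple-flowered: (924 − 946.6875)² / 946.6875 = 0.5437
  white-flowered: (759 − 736.3125)² / 736.3125 = 0.6991
χ² = 0.5437 + 0.6991 = 1.2428 ≈ 1.243
Degrees of freedom = 2 − 1 = 1; critical value at α = 0.05 is 3.841.
Since 1.243 < 3.841, we fail to reject the null hypothesis — the data are consistent with the 9:7 ratio.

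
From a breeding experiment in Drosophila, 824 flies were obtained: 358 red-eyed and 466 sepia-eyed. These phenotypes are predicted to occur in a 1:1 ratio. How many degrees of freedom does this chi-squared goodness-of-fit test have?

1

A goodness-of-fit test with 2 phenotype classes has df = 2 − 1 = 1.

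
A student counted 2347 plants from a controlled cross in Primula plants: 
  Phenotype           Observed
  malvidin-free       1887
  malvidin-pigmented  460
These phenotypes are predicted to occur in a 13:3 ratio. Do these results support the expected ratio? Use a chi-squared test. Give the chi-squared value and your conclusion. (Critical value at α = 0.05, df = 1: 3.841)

1.112; consistent

The 13:3 ratio has 16 parts, so with N = 2347 the expected counts are:
  malvidin-free: 2347 × 13/16 = 1906.9375
  malvidin-pigmented: 2347 × 3/16 = 440.0625
χ² = Σ (O − E)² / E
  malvidin-free: (1887 − 1906.9375)² / 1906.9375 = 0.2085
  malvidin-pigmented: (460 − 440.0625)² / 440.0625 = 0.9033
χ² = 0.2085 + 0.9033 = 1.1118 ≈ 1.112
Degrees of freedom = 2 − 1 = 1; critical value at α = 0.05 is 3.841.
Since 1.112 < 3.841, we fail to reject the null hypothesis — the data are consistent with the 13:3 ratio.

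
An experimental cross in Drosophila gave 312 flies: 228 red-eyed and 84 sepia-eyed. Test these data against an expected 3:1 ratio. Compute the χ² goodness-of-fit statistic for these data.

The 3:1 ratio has 4 parts, so with N = 312 the expected counts are:
  red-eyed: 312 × 3/4 = 234
  sepia-eyed: 312 × 1/4 = 78
χ² = Σ (O − E)² / E
  red-eyed: (228 − 234)² / 234 = 0.1538
  sepia-eyed: (84 − 78)² / 78 = 0.4615
χ² = 0.1538 + 0.4615 = 0.6153 ≈ 0.615

0.615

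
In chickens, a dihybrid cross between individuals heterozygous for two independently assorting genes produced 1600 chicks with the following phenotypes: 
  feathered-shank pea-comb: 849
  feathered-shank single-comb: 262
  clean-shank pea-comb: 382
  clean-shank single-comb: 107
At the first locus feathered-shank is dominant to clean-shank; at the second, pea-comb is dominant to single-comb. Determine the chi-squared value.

30.607

A dihybrid F₂ with independent assortment and complete dominance at both loci gives a 9:3:3:1 phenotypic ratio.
Under the 9:3:3:1 hypothesis (Σ ratio = 16, N = 1600):
  feathered-shank pea-comb: 1600 × 9/16 = 900
  feathered-shank single-comb: 1600 × 3/16 = 300
  clean-shank pea-comb: 1600 × 3/16 = 300
  clean-shank single-comb: 1600 × 1/16 = 100
χ² = Σ (O − E)² / E
  feathered-shank pea-comb: (849 − 900)² / 900 = 2.8900
  feathered-shank single-comb: (262 − 300)² / 300 = 4.8133
  clean-shank pea-comb: (382 − 300)² / 300 = 22.4133
  clean-shank single-comb: (107 − 100)² / 100 = 0.4900
χ² = 2.8900 + 4.8133 + 22.4133 + 0.4900 = 30.6066 ≈ 30.607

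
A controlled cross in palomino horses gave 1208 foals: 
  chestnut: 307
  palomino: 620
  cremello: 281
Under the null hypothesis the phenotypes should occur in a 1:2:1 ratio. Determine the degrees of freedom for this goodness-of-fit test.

2

A goodness-of-fit test with 3 phenotype classes has df = 3 − 1 = 2.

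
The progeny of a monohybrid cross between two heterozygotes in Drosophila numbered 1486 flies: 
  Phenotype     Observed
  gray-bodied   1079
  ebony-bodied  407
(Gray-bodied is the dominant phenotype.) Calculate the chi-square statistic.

For a monohybrid cross between heterozygotes with complete dominance, the expected phenotypic ratio is 3:1.
Under the 3:1 hypothesis (Σ ratio = 4, N = 1486):
  gray-bodied: 1486 × 3/4 = 1114.5
  ebony-bodied: 1486 × 1/4 = 371.5
χ² = Σ (O − E)² / E
  gray-bodied: (1079 − 1114.5)² / 1114.5 = 1.1308
  ebony-bodied: (407 − 371.5)² / 371.5 = 3.3923
χ² = 1.1308 + 3.3923 = 4.5231 ≈ 4.523

4.523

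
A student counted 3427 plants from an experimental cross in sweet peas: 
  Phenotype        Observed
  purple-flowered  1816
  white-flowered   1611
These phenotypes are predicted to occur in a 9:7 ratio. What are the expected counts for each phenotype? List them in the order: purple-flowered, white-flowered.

Expected counts for N = 3427 under a 9:7 ratio (total parts = 16):
  purple-flowered: 3427 × 9/16 = 1927.6875
  white-flowered: 3427 × 7/16 = 1499.3125

1927.6875, 1499.3125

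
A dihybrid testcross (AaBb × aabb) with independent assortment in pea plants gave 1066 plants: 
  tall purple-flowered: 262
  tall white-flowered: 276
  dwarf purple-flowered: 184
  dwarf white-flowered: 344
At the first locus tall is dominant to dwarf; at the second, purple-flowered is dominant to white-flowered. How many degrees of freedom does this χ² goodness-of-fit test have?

A dihybrid testcross with independent assortment gives a 1:1:1:1 ratio.
A goodness-of-fit test with 4 phenotype classes has df = 4 − 1 = 3.

3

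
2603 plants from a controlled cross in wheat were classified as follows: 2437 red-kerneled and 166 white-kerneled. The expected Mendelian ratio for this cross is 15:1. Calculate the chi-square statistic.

The 15:1 ratio has 16 parts, so with N = 2603 the expected counts are:
  red-kerneled: 2603 × 15/16 = 2440.3125
  white-kerneled: 2603 × 1/16 = 162.6875
χ² = Σ (O − E)² / E
  red-kerneled: (2437 − 2440.3125)² / 2440.3125 = 0.0045
  white-kerneled: (166 − 162.6875)² / 162.6875 = 0.0674
χ² = 0.0045 + 0.0674 = 0.0719 ≈ 0.072

0.072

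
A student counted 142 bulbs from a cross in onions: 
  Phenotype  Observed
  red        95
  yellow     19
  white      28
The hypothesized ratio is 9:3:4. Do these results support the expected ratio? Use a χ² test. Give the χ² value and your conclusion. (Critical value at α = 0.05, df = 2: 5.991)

6.632; not consistent

Total ratio parts = 16. Expected numbers out of 142:
  red: 142 × 9/16 = 79.875
  yellow: 142 × 3/16 = 26.625
  white: 142 × 4/16 = 35.5
χ² = Σ (O − E)² / E
  red: (95 − 79.875)² / 79.875 = 2.8640
  yellow: (19 − 26.625)² / 26.625 = 2.1837
  white: (28 − 35.5)² / 35.5 = 1.5845
χ² = 2.8640 + 2.1837 + 1.5845 = 6.6322 ≈ 6.632
Degrees of freedom = 3 − 1 = 2; critical value at α = 0.05 is 5.991.
Since 6.632 > 5.991, we reject the null hypothesis — the data do not fit the 9:3:4 ratio.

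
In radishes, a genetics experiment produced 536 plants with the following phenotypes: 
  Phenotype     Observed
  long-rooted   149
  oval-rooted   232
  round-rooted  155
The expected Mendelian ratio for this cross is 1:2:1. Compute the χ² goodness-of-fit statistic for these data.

9.806

Expected counts for N = 536 under a 1:2:1 ratio (total parts = 4):
  long-rooted: 536 × 1/4 = 134
  oval-rooted: 536 × 2/4 = 268
  round-rooted: 536 × 1/4 = 134
χ² = Σ (O − E)² / E
  long-rooted: (149 − 134)² / 134 = 1.6791
  oval-rooted: (232 − 268)² / 268 = 4.8358
  round-rooted: (155 − 134)² / 134 = 3.2910
χ² = 1.6791 + 4.8358 + 3.2910 = 9.8059 ≈ 9.806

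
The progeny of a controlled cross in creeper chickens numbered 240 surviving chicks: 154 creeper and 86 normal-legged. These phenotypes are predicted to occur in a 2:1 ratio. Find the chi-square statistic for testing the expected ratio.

Total ratio parts = 3. Expected numbers out of 240:
  creeper: 240 × 2/3 = 160
  normal-legged: 240 × 1/3 = 80
χ² = Σ (O − E)² / E
  creeper: (154 − 160)² / 160 = 0.2250
  normal-legged: (86 − 80)² / 80 = 0.4500
χ² = 0.2250 + 0.4500 = 0.675

0.675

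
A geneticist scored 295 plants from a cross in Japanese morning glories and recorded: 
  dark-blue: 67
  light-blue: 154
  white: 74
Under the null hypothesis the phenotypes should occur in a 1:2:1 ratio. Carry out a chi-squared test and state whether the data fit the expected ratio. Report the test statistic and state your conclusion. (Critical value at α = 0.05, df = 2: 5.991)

Under the 1:2:1 hypothesis (Σ ratio = 4, N = 295):
  dark-blue: 295 × 1/4 = 73.75
  light-blue: 295 × 2/4 = 147.5
  white: 295 × 1/4 = 73.75
χ² = Σ (O − E)² / E
  dark-blue: (67 − 73.75)² / 73.75 = 0.6178
  light-blue: (154 − 147.5)² / 147.5 = 0.2864
  white: (74 − 73.75)² / 73.75 = 0.0008
χ² = 0.6178 + 0.2864 + 0.0008 = 0.905
Degrees of freedom = 3 − 1 = 2; critical value at α = 0.05 is 5.991.
Since 0.905 < 5.991, we fail to reject the null hypothesis — the data are consistent with the 1:2:1 ratio.

0.905; consistent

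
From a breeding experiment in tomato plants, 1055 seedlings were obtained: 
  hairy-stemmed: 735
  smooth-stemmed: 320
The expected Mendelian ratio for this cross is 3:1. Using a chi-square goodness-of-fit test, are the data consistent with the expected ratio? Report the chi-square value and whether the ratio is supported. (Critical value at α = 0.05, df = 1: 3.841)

15.995; not consistent

The 3:1 ratio has 4 parts, so with N = 1055 the expected counts are:
  hairy-stemmed: 1055 × 3/4 = 791.25
  smooth-stemmed: 1055 × 1/4 = 263.75
χ² = Σ (O − E)² / E
  hairy-stemmed: (735 − 791.25)² / 791.25 = 3.9988
  smooth-stemmed: (320 − 263.75)² / 263.75 = 11.9964
χ² = 3.9988 + 11.9964 = 15.9952 ≈ 15.995
Degrees of freedom = 2 − 1 = 1; critical value at α = 0.05 is 3.841.
Since 15.995 > 3.841, we reject the null hypothesis — the data do not fit the 3:1 ratio.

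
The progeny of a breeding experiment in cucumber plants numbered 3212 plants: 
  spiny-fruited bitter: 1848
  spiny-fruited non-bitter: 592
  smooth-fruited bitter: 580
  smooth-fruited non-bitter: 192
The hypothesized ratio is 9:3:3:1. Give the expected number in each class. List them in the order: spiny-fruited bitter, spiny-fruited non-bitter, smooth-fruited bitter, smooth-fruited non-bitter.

1806.75, 602.25, 602.25, 200.75

The 9:3:3:1 ratio has 16 parts, so with N = 3212 the expected counts are:
  spiny-fruited bitter: 3212 × 9/16 = 1806.75
  spiny-fruited non-bitter: 3212 × 3/16 = 602.25
  smooth-fruited bitter: 3212 × 3/16 = 602.25
  smooth-fruited non-bitter: 3212 × 1/16 = 200.75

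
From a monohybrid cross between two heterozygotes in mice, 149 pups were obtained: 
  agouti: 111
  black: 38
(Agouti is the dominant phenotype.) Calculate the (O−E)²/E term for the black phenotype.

For a monohybrid cross between heterozygotes with complete dominance, the expected phenotypic ratio is 3:1.
The 3:1 ratio has 4 parts, so with N = 149 the expected counts are:
  agouti: 149 × 3/4 = 111.75
  black: 149 × 1/4 = 37.25
Contribution of black: (38 − 37.25)² / 37.25 = 0.0151

0.015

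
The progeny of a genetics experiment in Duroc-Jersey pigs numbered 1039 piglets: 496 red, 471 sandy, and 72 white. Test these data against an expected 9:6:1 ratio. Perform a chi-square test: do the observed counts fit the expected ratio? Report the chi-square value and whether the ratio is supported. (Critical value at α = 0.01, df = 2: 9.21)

31.146; not consistent

Under the 9:6:1 hypothesis (Σ ratio = 16, N = 1039):
  red: 1039 × 9/16 = 584.4375
  sandy: 1039 × 6/16 = 389.625
  white: 1039 × 1/16 = 64.9375
χ² = Σ (O − E)² / E
  red: (496 − 584.4375)² / 584.4375 = 13.3824
  sandy: (471 − 389.625)² / 389.625 = 16.9955
  white: (72 − 64.9375)² / 64.9375 = 0.7681
χ² = 13.3824 + 16.9955 + 0.7681 = 31.146
Degrees of freedom = 3 − 1 = 2; critical value at α = 0.01 is 9.21.
Since 31.146 > 9.21, we reject the null hypothesis — the data do not fit the 9:6:1 ratio.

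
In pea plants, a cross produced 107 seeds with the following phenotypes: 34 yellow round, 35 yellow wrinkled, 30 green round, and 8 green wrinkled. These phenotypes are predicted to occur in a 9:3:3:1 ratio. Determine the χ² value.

27.696

Under the 9:3:3:1 hypothesis (Σ ratio = 16, N = 107):
  yellow round: 107 × 9/16 = 60.1875
  yellow wrinkled: 107 × 3/16 = 20.0625
  green round: 107 × 3/16 = 20.0625
  green wrinkled: 107 × 1/16 = 6.6875
χ² = Σ (O − E)² / E
  yellow round: (34 − 60.1875)² / 60.1875 = 11.3941
  yellow wrinkled: (35 − 20.0625)² / 20.0625 = 11.1217
  green round: (30 − 20.0625)² / 20.0625 = 4.9223
  green wrinkled: (8 − 6.6875)² / 6.6875 = 0.2576
χ² = 11.3941 + 11.1217 + 4.9223 + 0.2576 = 27.6957 ≈ 27.696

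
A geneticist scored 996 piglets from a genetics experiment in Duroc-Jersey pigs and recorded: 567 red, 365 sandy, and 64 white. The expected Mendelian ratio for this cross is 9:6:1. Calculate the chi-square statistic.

Under the 9:6:1 hypothesis (Σ ratio = 16, N = 996):
  red: 996 × 9/16 = 560.25
  sandy: 996 × 6/16 = 373.5
  white: 996 × 1/16 = 62.25
χ² = Σ (O − E)² / E
  red: (567 − 560.25)² / 560.25 = 0.0813
  sandy: (365 − 373.5)² / 373.5 = 0.1934
  white: (64 − 62.25)² / 62.25 = 0.0492
χ² = 0.0813 + 0.1934 + 0.0492 = 0.3239 ≈ 0.324

0.324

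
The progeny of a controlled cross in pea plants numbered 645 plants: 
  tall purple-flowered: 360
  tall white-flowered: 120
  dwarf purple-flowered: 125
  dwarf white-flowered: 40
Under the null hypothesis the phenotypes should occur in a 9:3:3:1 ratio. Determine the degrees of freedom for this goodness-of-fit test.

3

A goodness-of-fit test with 4 phenotype classes has df = 4 − 1 = 3.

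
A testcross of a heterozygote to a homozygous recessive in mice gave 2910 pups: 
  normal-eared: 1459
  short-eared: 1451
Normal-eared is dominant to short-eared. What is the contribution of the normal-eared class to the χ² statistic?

A testcross of a heterozygote (Aa × aa) gives a 1:1 phenotypic ratio.
Under the 1:1 hypothesis (Σ ratio = 2, N = 2910):
  normal-eared: 2910 × 1/2 = 1455
  short-eared: 2910 × 1/2 = 1455
Contribution of normal-eared: (1459 − 1455)² / 1455 = 0.0110

0.011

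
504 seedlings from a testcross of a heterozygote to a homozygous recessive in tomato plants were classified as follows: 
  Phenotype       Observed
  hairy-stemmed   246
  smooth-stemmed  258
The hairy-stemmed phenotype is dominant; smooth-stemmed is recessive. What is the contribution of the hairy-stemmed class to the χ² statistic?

A testcross of a heterozygote (Aa × aa) gives a 1:1 phenotypic ratio.
Under the 1:1 hypothesis (Σ ratio = 2, N = 504):
  hairy-stemmed: 504 × 1/2 = 252
  smooth-stemmed: 504 × 1/2 = 252
Contribution of hairy-stemmed: (246 − 252)² / 252 = 0.1429

0.143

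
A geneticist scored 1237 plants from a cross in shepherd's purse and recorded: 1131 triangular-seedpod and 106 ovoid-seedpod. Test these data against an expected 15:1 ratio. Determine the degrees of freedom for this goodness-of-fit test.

A goodness-of-fit test with 2 phenotype classes has df = 2 − 1 = 1.

1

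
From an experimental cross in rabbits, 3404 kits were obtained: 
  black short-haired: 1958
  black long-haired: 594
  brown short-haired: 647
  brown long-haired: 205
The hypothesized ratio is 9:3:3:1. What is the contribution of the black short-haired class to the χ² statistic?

The 9:3:3:1 ratio has 16 parts, so with N = 3404 the expected counts are:
  black short-haired: 3404 × 9/16 = 1914.75
  black long-haired: 3404 × 3/16 = 638.25
  brown short-haired: 3404 × 3/16 = 638.25
  brown long-haired: 3404 × 1/16 = 212.75
Contribution of black short-haired: (1958 − 1914.75)² / 1914.75 = 0.9769

0.977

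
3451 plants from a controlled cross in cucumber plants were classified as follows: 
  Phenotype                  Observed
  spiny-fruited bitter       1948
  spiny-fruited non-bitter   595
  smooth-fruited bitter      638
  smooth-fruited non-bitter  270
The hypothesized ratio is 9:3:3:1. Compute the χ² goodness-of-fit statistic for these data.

Expected counts for N = 3451 under a 9:3:3:1 ratio (total parts = 16):
  spiny-fruited bitter: 3451 × 9/16 = 1941.1875
  spiny-fruited non-bitter: 3451 × 3/16 = 647.0625
  smooth-fruited bitter: 3451 × 3/16 = 647.0625
  smooth-fruited non-bitter: 3451 × 1/16 = 215.6875
χ² = Σ (O − E)² / E
  spiny-fruited bitter: (1948 − 1941.1875)² / 1941.1875 = 0.0239
  spiny-fruited non-bitter: (595 − 647.0625)² / 647.0625 = 4.1889
  smooth-fruited bitter: (638 − 647.0625)² / 647.0625 = 0.1269
  smooth-fruited non-bitter: (270 − 215.6875)² / 215.6875 = 13.6765
χ² = 0.0239 + 4.1889 + 0.1269 + 13.6765 = 18.0162 ≈ 18.016

18.016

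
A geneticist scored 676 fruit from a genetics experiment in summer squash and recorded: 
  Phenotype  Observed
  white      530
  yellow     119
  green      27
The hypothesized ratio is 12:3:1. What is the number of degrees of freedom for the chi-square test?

2

A goodness-of-fit test with 3 phenotype classes has df = 3 − 1 = 2.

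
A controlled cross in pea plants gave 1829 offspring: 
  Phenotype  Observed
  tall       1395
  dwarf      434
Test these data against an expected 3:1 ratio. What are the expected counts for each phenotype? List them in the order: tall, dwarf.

The 3:1 ratio has 4 parts, so with N = 1829 the expected counts are:
  tall: 1829 × 3/4 = 1371.75
  dwarf: 1829 × 1/4 = 457.25

1371.75, 457.25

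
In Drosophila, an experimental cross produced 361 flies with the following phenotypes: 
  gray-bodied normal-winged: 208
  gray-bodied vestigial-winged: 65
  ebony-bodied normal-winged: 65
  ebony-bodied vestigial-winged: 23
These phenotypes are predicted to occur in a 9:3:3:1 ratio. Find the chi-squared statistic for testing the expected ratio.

0.342

The 9:3:3:1 ratio has 16 parts, so with N = 361 the expected counts are:
  gray-bodied normal-winged: 361 × 9/16 = 203.0625
  gray-bodied vestigial-winged: 361 × 3/16 = 67.6875
  ebony-bodied normal-winged: 361 × 3/16 = 67.6875
  ebony-bodied vestigial-winged: 361 × 1/16 = 22.5625
χ² = Σ (O − E)² / E
  gray-bodied normal-winged: (208 − 203.0625)² / 203.0625 = 0.1201
  gray-bodied vestigial-winged: (65 − 67.6875)² / 67.6875 = 0.1067
  ebony-bodied normal-winged: (65 − 67.6875)² / 67.6875 = 0.1067
  ebony-bodied vestigial-winged: (23 − 22.5625)² / 22.5625 = 0.0085
χ² = 0.1201 + 0.1067 + 0.1067 + 0.0085 = 0.342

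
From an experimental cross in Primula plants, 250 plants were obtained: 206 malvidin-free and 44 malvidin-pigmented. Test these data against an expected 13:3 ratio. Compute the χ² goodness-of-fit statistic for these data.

The 13:3 ratio has 16 parts, so with N = 250 the expected counts are:
  malvidin-free: 250 × 13/16 = 203.125
  malvidin-pigmented: 250 × 3/16 = 46.875
χ² = Σ (O − E)² / E
  malvidin-free: (206 − 203.125)² / 203.125 = 0.0407
  malvidin-pigmented: (44 − 46.875)² / 46.875 = 0.1763
χ² = 0.0407 + 0.1763 = 0.217

0.217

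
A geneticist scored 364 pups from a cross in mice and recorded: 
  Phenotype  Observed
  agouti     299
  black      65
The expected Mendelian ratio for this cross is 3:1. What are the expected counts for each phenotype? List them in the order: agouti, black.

273, 91

The 3:1 ratio has 4 parts, so with N = 364 the expected counts are:
  agouti: 364 × 3/4 = 273
  black: 364 × 1/4 = 91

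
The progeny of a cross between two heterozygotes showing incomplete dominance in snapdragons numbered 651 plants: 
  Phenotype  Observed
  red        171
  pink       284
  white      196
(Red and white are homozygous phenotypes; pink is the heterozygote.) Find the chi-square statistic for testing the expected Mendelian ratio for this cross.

With incomplete dominance, a heterozygote × heterozygote cross gives a 1:2:1 phenotypic ratio.
The 1:2:1 ratio has 4 parts, so with N = 651 the expected counts are:
  red: 651 × 1/4 = 162.75
  pink: 651 × 2/4 = 325.5
  white: 651 × 1/4 = 162.75
χ² = Σ (O − E)² / E
  red: (171 − 162.75)² / 162.75 = 0.4182
  pink: (284 − 325.5)² / 325.5 = 5.2911
  white: (196 − 162.75)² / 162.75 = 6.7930
χ² = 0.4182 + 5.2911 + 6.7930 = 12.5023 ≈ 12.502

12.502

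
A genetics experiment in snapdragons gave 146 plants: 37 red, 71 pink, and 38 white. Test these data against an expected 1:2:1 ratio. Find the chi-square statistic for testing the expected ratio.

Under the 1:2:1 hypothesis (Σ ratio = 4, N = 146):
  red: 146 × 1/4 = 36.5
  pink: 146 × 2/4 = 73
  white: 146 × 1/4 = 36.5
χ² = Σ (O − E)² / E
  red: (37 − 36.5)² / 36.5 = 0.0068
  pink: (71 − 73)² / 73 = 0.0548
  white: (38 − 36.5)² / 36.5 = 0.0616
χ² = 0.0068 + 0.0548 + 0.0616 = 0.1232 ≈ 0.123

0.123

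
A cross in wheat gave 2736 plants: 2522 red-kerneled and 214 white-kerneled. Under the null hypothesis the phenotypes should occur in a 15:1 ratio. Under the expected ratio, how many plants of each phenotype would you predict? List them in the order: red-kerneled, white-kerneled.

2565, 171

Total ratio parts = 16. Expected numbers out of 2736:
  red-kerneled: 2736 × 15/16 = 2565
  white-kerneled: 2736 × 1/16 = 171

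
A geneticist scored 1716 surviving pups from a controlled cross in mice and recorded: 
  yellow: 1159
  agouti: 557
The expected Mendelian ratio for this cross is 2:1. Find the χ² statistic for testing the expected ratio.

0.590

Under the 2:1 hypothesis (Σ ratio = 3, N = 1716):
  yellow: 1716 × 2/3 = 1144
  agouti: 1716 × 1/3 = 572
χ² = Σ (O − E)² / E
  yellow: (1159 − 1144)² / 1144 = 0.1967
  agouti: (557 − 572)² / 572 = 0.3934
χ² = 0.1967 + 0.3934 = 0.5901 ≈ 0.590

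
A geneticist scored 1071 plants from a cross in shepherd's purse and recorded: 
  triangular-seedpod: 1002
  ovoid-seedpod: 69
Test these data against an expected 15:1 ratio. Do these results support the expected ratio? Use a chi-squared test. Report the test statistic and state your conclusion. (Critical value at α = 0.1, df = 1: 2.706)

0.068; consistent

Expected counts for N = 1071 under a 15:1 ratio (total parts = 16):
  triangular-seedpod: 1071 × 15/16 = 1004.0625
  ovoid-seedpod: 1071 × 1/16 = 66.9375
χ² = Σ (O − E)² / E
  triangular-seedpod: (1002 − 1004.0625)² / 1004.0625 = 0.0042
  ovoid-seedpod: (69 − 66.9375)² / 66.9375 = 0.0636
χ² = 0.0042 + 0.0636 = 0.0678 ≈ 0.068
Degrees of freedom = 2 − 1 = 1; critical value at α = 0.1 is 2.706.
Since 0.068 < 2.706, we fail to reject the null hypothesis — the data are consistent with the 15:1 ratio.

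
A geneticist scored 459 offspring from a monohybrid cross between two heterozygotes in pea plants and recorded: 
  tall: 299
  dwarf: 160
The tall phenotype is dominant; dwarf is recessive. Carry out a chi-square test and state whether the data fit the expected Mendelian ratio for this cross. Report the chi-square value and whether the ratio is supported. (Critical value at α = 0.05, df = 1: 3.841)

For a monohybrid cross between heterozygotes with complete dominance, the expected phenotypic ratio is 3:1.
Under the 3:1 hypothesis (Σ ratio = 4, N = 459):
  tall: 459 × 3/4 = 344.25
  dwarf: 459 × 1/4 = 114.75
χ² = Σ (O − E)² / E
  tall: (299 − 344.25)² / 344.25 = 5.9479
  dwarf: (160 − 114.75)² / 114.75 = 17.8437
χ² = 5.9479 + 17.8437 = 23.7916 ≈ 23.792
Degrees of freedom = 2 − 1 = 1; critical value at α = 0.05 is 3.841.
Since 23.792 > 3.841, we reject the null hypothesis — the data do not fit the 3:1 ratio.

23.792; not consistent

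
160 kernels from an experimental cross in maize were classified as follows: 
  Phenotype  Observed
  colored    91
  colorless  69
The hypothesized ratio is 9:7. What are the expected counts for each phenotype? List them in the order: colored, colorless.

Total ratio parts = 16. Expected numbers out of 160:
  colored: 160 × 9/16 = 90
  colorless: 160 × 7/16 = 70

90, 70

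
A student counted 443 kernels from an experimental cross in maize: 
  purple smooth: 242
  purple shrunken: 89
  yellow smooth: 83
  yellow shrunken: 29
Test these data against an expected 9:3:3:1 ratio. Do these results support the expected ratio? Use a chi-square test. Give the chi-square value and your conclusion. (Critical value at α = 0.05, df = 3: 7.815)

Total ratio parts = 16. Expected numbers out of 443:
  purple smooth: 443 × 9/16 = 249.1875
  purple shrunken: 443 × 3/16 = 83.0625
  yellow smooth: 443 × 3/16 = 83.0625
  yellow shrunken: 443 × 1/16 = 27.6875
χ² = Σ (O − E)² / E
  purple smooth: (242 − 249.1875)² / 249.1875 = 0.2073
  purple shrunken: (89 − 83.0625)² / 83.0625 = 0.4244
  yellow smooth: (83 − 83.0625)² / 83.0625 = 0.0000
  yellow shrunken: (29 − 27.6875)² / 27.6875 = 0.0622
χ² = 0.2073 + 0.4244 + 0.0000 + 0.0622 = 0.6939 ≈ 0.694
Degrees of freedom = 4 − 1 = 3; critical value at α = 0.05 is 7.815.
Since 0.694 < 7.815, we fail to reject the null hypothesis — the data are consistent with the 9:3:3:1 ratio.

0.694; consistent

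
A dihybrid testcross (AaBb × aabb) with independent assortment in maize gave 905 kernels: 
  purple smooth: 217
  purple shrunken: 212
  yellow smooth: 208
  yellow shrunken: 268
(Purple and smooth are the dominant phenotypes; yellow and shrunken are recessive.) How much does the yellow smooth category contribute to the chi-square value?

A dihybrid testcross with independent assortment gives a 1:1:1:1 ratio.
Total ratio parts = 4. Expected numbers out of 905:
  purple smooth: 905 × 1/4 = 226.25
  purple shrunken: 905 × 1/4 = 226.25
  yellow smooth: 905 × 1/4 = 226.25
  yellow shrunken: 905 × 1/4 = 226.25
Contribution of yellow smooth: (208 − 226.25)² / 226.25 = 1.4721

1.472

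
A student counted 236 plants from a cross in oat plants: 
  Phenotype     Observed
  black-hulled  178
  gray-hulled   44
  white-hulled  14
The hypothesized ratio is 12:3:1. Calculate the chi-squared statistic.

Under the 12:3:1 hypothesis (Σ ratio = 16, N = 236):
  black-hulled: 236 × 12/16 = 177
  gray-hulled: 236 × 3/16 = 44.25
  white-hulled: 236 × 1/16 = 14.75
χ² = Σ (O − E)² / E
  black-hulled: (178 − 177)² / 177 = 0.0056
  gray-hulled: (44 − 44.25)² / 44.25 = 0.0014
  white-hulled: (14 − 14.75)² / 14.75 = 0.0381
χ² = 0.0056 + 0.0014 + 0.0381 = 0.0451 ≈ 0.045

0.045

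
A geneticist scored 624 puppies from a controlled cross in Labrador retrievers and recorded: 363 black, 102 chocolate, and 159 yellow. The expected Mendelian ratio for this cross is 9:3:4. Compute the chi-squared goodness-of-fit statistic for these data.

2.391

The 9:3:4 ratio has 16 parts, so with N = 624 the expected counts are:
  black: 624 × 9/16 = 351
  chocolate: 624 × 3/16 = 117
  yellow: 624 × 4/16 = 156
χ² = Σ (O − E)² / E
  black: (363 − 351)² / 351 = 0.4103
  chocolate: (102 − 117)² / 117 = 1.9231
  yellow: (159 − 156)² / 156 = 0.0577
χ² = 0.4103 + 1.9231 + 0.0577 = 2.3911 ≈ 2.391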